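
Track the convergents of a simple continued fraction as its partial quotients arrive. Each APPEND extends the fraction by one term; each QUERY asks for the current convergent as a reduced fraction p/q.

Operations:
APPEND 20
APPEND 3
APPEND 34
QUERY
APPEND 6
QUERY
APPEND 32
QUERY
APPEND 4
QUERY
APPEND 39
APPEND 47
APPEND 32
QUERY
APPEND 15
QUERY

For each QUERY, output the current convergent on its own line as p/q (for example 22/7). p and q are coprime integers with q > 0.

2094/103
12625/621
406094/19975
1637001/80521
96747329197/4758819142
1454231284207/71530901469

APPEND 20: p_0 = 20·1 + 0 = 20, q_0 = 20·0 + 1 = 1 → 20/1
APPEND 3: p_1 = 3·20 + 1 = 61, q_1 = 3·1 + 0 = 3 → 61/3
APPEND 34: p_2 = 34·61 + 20 = 2094, q_2 = 34·3 + 1 = 103 → 2094/103
APPEND 6: p_3 = 6·2094 + 61 = 12625, q_3 = 6·103 + 3 = 621 → 12625/621
APPEND 32: p_4 = 32·12625 + 2094 = 406094, q_4 = 32·621 + 103 = 19975 → 406094/19975
APPEND 4: p_5 = 4·406094 + 12625 = 1637001, q_5 = 4·19975 + 621 = 80521 → 1637001/80521
APPEND 39: p_6 = 39·1637001 + 406094 = 64249133, q_6 = 39·80521 + 19975 = 3160294 → 64249133/3160294
APPEND 47: p_7 = 47·64249133 + 1637001 = 3021346252, q_7 = 47·3160294 + 80521 = 148614339 → 3021346252/148614339
APPEND 32: p_8 = 32·3021346252 + 64249133 = 96747329197, q_8 = 32·148614339 + 3160294 = 4758819142 → 96747329197/4758819142
APPEND 15: p_9 = 15·96747329197 + 3021346252 = 1454231284207, q_9 = 15·4758819142 + 148614339 = 71530901469 → 1454231284207/71530901469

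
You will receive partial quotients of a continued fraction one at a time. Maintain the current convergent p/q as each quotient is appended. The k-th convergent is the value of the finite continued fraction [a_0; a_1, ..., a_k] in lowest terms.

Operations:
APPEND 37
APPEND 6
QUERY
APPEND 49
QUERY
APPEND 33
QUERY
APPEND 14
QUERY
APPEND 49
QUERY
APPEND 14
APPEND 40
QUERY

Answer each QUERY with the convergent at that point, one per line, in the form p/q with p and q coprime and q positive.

223/6
10964/295
362035/9741
5079454/136669
249255281/6706522
140035390801/3767825602

APPEND 37: p_0 = 37·1 + 0 = 37, q_0 = 37·0 + 1 = 1 → 37/1
APPEND 6: p_1 = 6·37 + 1 = 223, q_1 = 6·1 + 0 = 6 → 223/6
APPEND 49: p_2 = 49·223 + 37 = 10964, q_2 = 49·6 + 1 = 295 → 10964/295
APPEND 33: p_3 = 33·10964 + 223 = 362035, q_3 = 33·295 + 6 = 9741 → 362035/9741
APPEND 14: p_4 = 14·362035 + 10964 = 5079454, q_4 = 14·9741 + 295 = 136669 → 5079454/136669
APPEND 49: p_5 = 49·5079454 + 362035 = 249255281, q_5 = 49·136669 + 9741 = 6706522 → 249255281/6706522
APPEND 14: p_6 = 14·249255281 + 5079454 = 3494653388, q_6 = 14·6706522 + 136669 = 94027977 → 3494653388/94027977
APPEND 40: p_7 = 40·3494653388 + 249255281 = 140035390801, q_7 = 40·94027977 + 6706522 = 3767825602 → 140035390801/3767825602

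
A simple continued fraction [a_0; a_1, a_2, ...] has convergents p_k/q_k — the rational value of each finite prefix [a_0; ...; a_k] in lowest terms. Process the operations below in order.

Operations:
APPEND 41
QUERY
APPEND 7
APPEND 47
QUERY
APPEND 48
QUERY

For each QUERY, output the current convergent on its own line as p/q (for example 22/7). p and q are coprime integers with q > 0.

41/1
13577/330
651984/15847

APPEND 41: p_0 = 41·1 + 0 = 41, q_0 = 41·0 + 1 = 1 → 41/1
APPEND 7: p_1 = 7·41 + 1 = 288, q_1 = 7·1 + 0 = 7 → 288/7
APPEND 47: p_2 = 47·288 + 41 = 13577, q_2 = 47·7 + 1 = 330 → 13577/330
APPEND 48: p_3 = 48·13577 + 288 = 651984, q_3 = 48·330 + 7 = 15847 → 651984/15847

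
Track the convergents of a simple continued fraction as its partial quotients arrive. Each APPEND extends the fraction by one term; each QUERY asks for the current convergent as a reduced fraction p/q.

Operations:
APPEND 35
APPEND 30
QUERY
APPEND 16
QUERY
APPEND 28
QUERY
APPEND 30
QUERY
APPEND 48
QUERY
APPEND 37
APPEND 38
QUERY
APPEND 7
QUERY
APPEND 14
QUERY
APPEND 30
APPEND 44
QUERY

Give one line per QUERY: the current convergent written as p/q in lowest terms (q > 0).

APPEND 35: p_0 = 35·1 + 0 = 35, q_0 = 35·0 + 1 = 1 → 35/1
APPEND 30: p_1 = 30·35 + 1 = 1051, q_1 = 30·1 + 0 = 30 → 1051/30
APPEND 16: p_2 = 16·1051 + 35 = 16851, q_2 = 16·30 + 1 = 481 → 16851/481
APPEND 28: p_3 = 28·16851 + 1051 = 472879, q_3 = 28·481 + 30 = 13498 → 472879/13498
APPEND 30: p_4 = 30·472879 + 16851 = 14203221, q_4 = 30·13498 + 481 = 405421 → 14203221/405421
APPEND 48: p_5 = 48·14203221 + 472879 = 682227487, q_5 = 48·405421 + 13498 = 19473706 → 682227487/19473706
APPEND 37: p_6 = 37·682227487 + 14203221 = 25256620240, q_6 = 37·19473706 + 405421 = 720932543 → 25256620240/720932543
APPEND 38: p_7 = 38·25256620240 + 682227487 = 960433796607, q_7 = 38·720932543 + 19473706 = 27414910340 → 960433796607/27414910340
APPEND 7: p_8 = 7·960433796607 + 25256620240 = 6748293196489, q_8 = 7·27414910340 + 720932543 = 192625304923 → 6748293196489/192625304923
APPEND 14: p_9 = 14·6748293196489 + 960433796607 = 95436538547453, q_9 = 14·192625304923 + 27414910340 = 2724169179262 → 95436538547453/2724169179262
APPEND 30: p_10 = 30·95436538547453 + 6748293196489 = 2869844449620079, q_10 = 30·2724169179262 + 192625304923 = 81917700682783 → 2869844449620079/81917700682783
APPEND 44: p_11 = 44·2869844449620079 + 95436538547453 = 126368592321830929, q_11 = 44·81917700682783 + 2724169179262 = 3607102999221714 → 126368592321830929/3607102999221714

1051/30
16851/481
472879/13498
14203221/405421
682227487/19473706
960433796607/27414910340
6748293196489/192625304923
95436538547453/2724169179262
126368592321830929/3607102999221714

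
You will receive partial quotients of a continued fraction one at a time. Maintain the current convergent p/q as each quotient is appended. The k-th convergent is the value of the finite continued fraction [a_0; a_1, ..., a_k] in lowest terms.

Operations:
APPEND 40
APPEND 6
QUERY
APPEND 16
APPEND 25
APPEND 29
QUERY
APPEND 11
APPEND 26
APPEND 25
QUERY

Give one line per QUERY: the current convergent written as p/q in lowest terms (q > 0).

241/6
2835485/70596
20439359501/508885437

APPEND 40: p_0 = 40·1 + 0 = 40, q_0 = 40·0 + 1 = 1 → 40/1
APPEND 6: p_1 = 6·40 + 1 = 241, q_1 = 6·1 + 0 = 6 → 241/6
APPEND 16: p_2 = 16·241 + 40 = 3896, q_2 = 16·6 + 1 = 97 → 3896/97
APPEND 25: p_3 = 25·3896 + 241 = 97641, q_3 = 25·97 + 6 = 2431 → 97641/2431
APPEND 29: p_4 = 29·97641 + 3896 = 2835485, q_4 = 29·2431 + 97 = 70596 → 2835485/70596
APPEND 11: p_5 = 11·2835485 + 97641 = 31287976, q_5 = 11·70596 + 2431 = 778987 → 31287976/778987
APPEND 26: p_6 = 26·31287976 + 2835485 = 816322861, q_6 = 26·778987 + 70596 = 20324258 → 816322861/20324258
APPEND 25: p_7 = 25·816322861 + 31287976 = 20439359501, q_7 = 25·20324258 + 778987 = 508885437 → 20439359501/508885437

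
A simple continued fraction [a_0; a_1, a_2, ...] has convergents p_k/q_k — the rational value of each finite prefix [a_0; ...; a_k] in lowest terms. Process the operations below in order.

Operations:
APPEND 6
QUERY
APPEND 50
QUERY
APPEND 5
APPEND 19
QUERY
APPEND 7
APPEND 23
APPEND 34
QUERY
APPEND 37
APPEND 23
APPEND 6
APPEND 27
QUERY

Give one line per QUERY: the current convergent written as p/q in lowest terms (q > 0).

APPEND 6: p_0 = 6·1 + 0 = 6, q_0 = 6·0 + 1 = 1 → 6/1
APPEND 50: p_1 = 50·6 + 1 = 301, q_1 = 50·1 + 0 = 50 → 301/50
APPEND 5: p_2 = 5·301 + 6 = 1511, q_2 = 5·50 + 1 = 251 → 1511/251
APPEND 19: p_3 = 19·1511 + 301 = 29010, q_3 = 19·251 + 50 = 4819 → 29010/4819
APPEND 7: p_4 = 7·29010 + 1511 = 204581, q_4 = 7·4819 + 251 = 33984 → 204581/33984
APPEND 23: p_5 = 23·204581 + 29010 = 4734373, q_5 = 23·33984 + 4819 = 786451 → 4734373/786451
APPEND 34: p_6 = 34·4734373 + 204581 = 161173263, q_6 = 34·786451 + 33984 = 26773318 → 161173263/26773318
APPEND 37: p_7 = 37·161173263 + 4734373 = 5968145104, q_7 = 37·26773318 + 786451 = 991399217 → 5968145104/991399217
APPEND 23: p_8 = 23·5968145104 + 161173263 = 137428510655, q_8 = 23·991399217 + 26773318 = 22828955309 → 137428510655/22828955309
APPEND 6: p_9 = 6·137428510655 + 5968145104 = 830539209034, q_9 = 6·22828955309 + 991399217 = 137965131071 → 830539209034/137965131071
APPEND 27: p_10 = 27·830539209034 + 137428510655 = 22561987154573, q_10 = 27·137965131071 + 22828955309 = 3747887494226 → 22561987154573/3747887494226

6/1
301/50
29010/4819
161173263/26773318
22561987154573/3747887494226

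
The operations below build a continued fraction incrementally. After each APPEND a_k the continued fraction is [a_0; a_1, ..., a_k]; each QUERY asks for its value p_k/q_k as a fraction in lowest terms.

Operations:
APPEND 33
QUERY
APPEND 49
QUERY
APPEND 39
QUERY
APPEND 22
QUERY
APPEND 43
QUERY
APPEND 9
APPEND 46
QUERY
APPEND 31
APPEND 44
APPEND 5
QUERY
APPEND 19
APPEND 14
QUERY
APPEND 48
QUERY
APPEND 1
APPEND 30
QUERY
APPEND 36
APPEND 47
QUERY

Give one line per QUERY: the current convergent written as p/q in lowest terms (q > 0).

33/1
1618/49
63135/1912
1390588/42113
59858419/1812771
24905210933/754237163
170869491871987/5174664898020
46098425622427303/1396059075900302
2216004969600121638/67110184529714659
70079106826276589868/2122297492698163489
118750246716461726446751/3596269448587454690044

APPEND 33: p_0 = 33·1 + 0 = 33, q_0 = 33·0 + 1 = 1 → 33/1
APPEND 49: p_1 = 49·33 + 1 = 1618, q_1 = 49·1 + 0 = 49 → 1618/49
APPEND 39: p_2 = 39·1618 + 33 = 63135, q_2 = 39·49 + 1 = 1912 → 63135/1912
APPEND 22: p_3 = 22·63135 + 1618 = 1390588, q_3 = 22·1912 + 49 = 42113 → 1390588/42113
APPEND 43: p_4 = 43·1390588 + 63135 = 59858419, q_4 = 43·42113 + 1912 = 1812771 → 59858419/1812771
APPEND 9: p_5 = 9·59858419 + 1390588 = 540116359, q_5 = 9·1812771 + 42113 = 16357052 → 540116359/16357052
APPEND 46: p_6 = 46·540116359 + 59858419 = 24905210933, q_6 = 46·16357052 + 1812771 = 754237163 → 24905210933/754237163
APPEND 31: p_7 = 31·24905210933 + 540116359 = 772601655282, q_7 = 31·754237163 + 16357052 = 23397709105 → 772601655282/23397709105
APPEND 44: p_8 = 44·772601655282 + 24905210933 = 34019378043341, q_8 = 44·23397709105 + 754237163 = 1030253437783 → 34019378043341/1030253437783
APPEND 5: p_9 = 5·34019378043341 + 772601655282 = 170869491871987, q_9 = 5·1030253437783 + 23397709105 = 5174664898020 → 170869491871987/5174664898020
APPEND 19: p_10 = 19·170869491871987 + 34019378043341 = 3280539723611094, q_10 = 19·5174664898020 + 1030253437783 = 99348886500163 → 3280539723611094/99348886500163
APPEND 14: p_11 = 14·3280539723611094 + 170869491871987 = 46098425622427303, q_11 = 14·99348886500163 + 5174664898020 = 1396059075900302 → 46098425622427303/1396059075900302
APPEND 48: p_12 = 48·46098425622427303 + 3280539723611094 = 2216004969600121638, q_12 = 48·1396059075900302 + 99348886500163 = 67110184529714659 → 2216004969600121638/67110184529714659
APPEND 1: p_13 = 1·2216004969600121638 + 46098425622427303 = 2262103395222548941, q_13 = 1·67110184529714659 + 1396059075900302 = 68506243605614961 → 2262103395222548941/68506243605614961
APPEND 30: p_14 = 30·2262103395222548941 + 2216004969600121638 = 70079106826276589868, q_14 = 30·68506243605614961 + 67110184529714659 = 2122297492698163489 → 70079106826276589868/2122297492698163489
APPEND 36: p_15 = 36·70079106826276589868 + 2262103395222548941 = 2525109949141179784189, q_15 = 36·2122297492698163489 + 68506243605614961 = 76471215980739500565 → 2525109949141179784189/76471215980739500565
APPEND 47: p_16 = 47·2525109949141179784189 + 70079106826276589868 = 118750246716461726446751, q_16 = 47·76471215980739500565 + 2122297492698163489 = 3596269448587454690044 → 118750246716461726446751/3596269448587454690044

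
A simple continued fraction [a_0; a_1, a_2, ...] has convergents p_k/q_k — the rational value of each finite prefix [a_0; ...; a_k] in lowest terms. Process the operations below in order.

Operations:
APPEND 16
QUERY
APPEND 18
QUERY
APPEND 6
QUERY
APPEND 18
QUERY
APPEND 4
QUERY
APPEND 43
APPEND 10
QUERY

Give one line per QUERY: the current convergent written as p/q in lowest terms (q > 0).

16/1
289/18
1750/109
31789/1980
128906/8029
55876376/3480299

APPEND 16: p_0 = 16·1 + 0 = 16, q_0 = 16·0 + 1 = 1 → 16/1
APPEND 18: p_1 = 18·16 + 1 = 289, q_1 = 18·1 + 0 = 18 → 289/18
APPEND 6: p_2 = 6·289 + 16 = 1750, q_2 = 6·18 + 1 = 109 → 1750/109
APPEND 18: p_3 = 18·1750 + 289 = 31789, q_3 = 18·109 + 18 = 1980 → 31789/1980
APPEND 4: p_4 = 4·31789 + 1750 = 128906, q_4 = 4·1980 + 109 = 8029 → 128906/8029
APPEND 43: p_5 = 43·128906 + 31789 = 5574747, q_5 = 43·8029 + 1980 = 347227 → 5574747/347227
APPEND 10: p_6 = 10·5574747 + 128906 = 55876376, q_6 = 10·347227 + 8029 = 3480299 → 55876376/3480299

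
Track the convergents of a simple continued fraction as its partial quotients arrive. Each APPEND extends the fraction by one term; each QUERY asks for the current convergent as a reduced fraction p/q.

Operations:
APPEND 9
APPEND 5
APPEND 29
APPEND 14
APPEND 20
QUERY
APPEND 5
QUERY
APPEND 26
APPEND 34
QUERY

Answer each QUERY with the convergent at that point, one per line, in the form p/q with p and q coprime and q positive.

378303/41126
1910363/207679
1703533557/185194199

APPEND 9: p_0 = 9·1 + 0 = 9, q_0 = 9·0 + 1 = 1 → 9/1
APPEND 5: p_1 = 5·9 + 1 = 46, q_1 = 5·1 + 0 = 5 → 46/5
APPEND 29: p_2 = 29·46 + 9 = 1343, q_2 = 29·5 + 1 = 146 → 1343/146
APPEND 14: p_3 = 14·1343 + 46 = 18848, q_3 = 14·146 + 5 = 2049 → 18848/2049
APPEND 20: p_4 = 20·18848 + 1343 = 378303, q_4 = 20·2049 + 146 = 41126 → 378303/41126
APPEND 5: p_5 = 5·378303 + 18848 = 1910363, q_5 = 5·41126 + 2049 = 207679 → 1910363/207679
APPEND 26: p_6 = 26·1910363 + 378303 = 50047741, q_6 = 26·207679 + 41126 = 5440780 → 50047741/5440780
APPEND 34: p_7 = 34·50047741 + 1910363 = 1703533557, q_7 = 34·5440780 + 207679 = 185194199 → 1703533557/185194199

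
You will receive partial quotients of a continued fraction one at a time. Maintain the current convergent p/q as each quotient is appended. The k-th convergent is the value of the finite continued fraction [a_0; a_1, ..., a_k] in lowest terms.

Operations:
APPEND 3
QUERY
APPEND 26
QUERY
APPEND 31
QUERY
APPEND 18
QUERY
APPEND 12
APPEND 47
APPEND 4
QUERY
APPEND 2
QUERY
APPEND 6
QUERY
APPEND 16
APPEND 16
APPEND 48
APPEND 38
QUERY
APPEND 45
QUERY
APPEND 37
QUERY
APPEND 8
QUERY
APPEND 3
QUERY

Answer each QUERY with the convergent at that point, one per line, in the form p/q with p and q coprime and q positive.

3/1
79/26
2452/807
44215/14552
100919908/33214667
226936535/74689143
1462539118/481349525
693491804014024/228241382637359
31225370978012031/10276865283964922
1156032217990459171/380472256889339473
9279483114901685399/3054054920398680706
28994481562695515368/9542637018085381591

APPEND 3: p_0 = 3·1 + 0 = 3, q_0 = 3·0 + 1 = 1 → 3/1
APPEND 26: p_1 = 26·3 + 1 = 79, q_1 = 26·1 + 0 = 26 → 79/26
APPEND 31: p_2 = 31·79 + 3 = 2452, q_2 = 31·26 + 1 = 807 → 2452/807
APPEND 18: p_3 = 18·2452 + 79 = 44215, q_3 = 18·807 + 26 = 14552 → 44215/14552
APPEND 12: p_4 = 12·44215 + 2452 = 533032, q_4 = 12·14552 + 807 = 175431 → 533032/175431
APPEND 47: p_5 = 47·533032 + 44215 = 25096719, q_5 = 47·175431 + 14552 = 8259809 → 25096719/8259809
APPEND 4: p_6 = 4·25096719 + 533032 = 100919908, q_6 = 4·8259809 + 175431 = 33214667 → 100919908/33214667
APPEND 2: p_7 = 2·100919908 + 25096719 = 226936535, q_7 = 2·33214667 + 8259809 = 74689143 → 226936535/74689143
APPEND 6: p_8 = 6·226936535 + 100919908 = 1462539118, q_8 = 6·74689143 + 33214667 = 481349525 → 1462539118/481349525
APPEND 16: p_9 = 16·1462539118 + 226936535 = 23627562423, q_9 = 16·481349525 + 74689143 = 7776281543 → 23627562423/7776281543
APPEND 16: p_10 = 16·23627562423 + 1462539118 = 379503537886, q_10 = 16·7776281543 + 481349525 = 124901854213 → 379503537886/124901854213
APPEND 48: p_11 = 48·379503537886 + 23627562423 = 18239797380951, q_11 = 48·124901854213 + 7776281543 = 6003065283767 → 18239797380951/6003065283767
APPEND 38: p_12 = 38·18239797380951 + 379503537886 = 693491804014024, q_12 = 38·6003065283767 + 124901854213 = 228241382637359 → 693491804014024/228241382637359
APPEND 45: p_13 = 45·693491804014024 + 18239797380951 = 31225370978012031, q_13 = 45·228241382637359 + 6003065283767 = 10276865283964922 → 31225370978012031/10276865283964922
APPEND 37: p_14 = 37·31225370978012031 + 693491804014024 = 1156032217990459171, q_14 = 37·10276865283964922 + 228241382637359 = 380472256889339473 → 1156032217990459171/380472256889339473
APPEND 8: p_15 = 8·1156032217990459171 + 31225370978012031 = 9279483114901685399, q_15 = 8·380472256889339473 + 10276865283964922 = 3054054920398680706 → 9279483114901685399/3054054920398680706
APPEND 3: p_16 = 3·9279483114901685399 + 1156032217990459171 = 28994481562695515368, q_16 = 3·3054054920398680706 + 380472256889339473 = 9542637018085381591 → 28994481562695515368/9542637018085381591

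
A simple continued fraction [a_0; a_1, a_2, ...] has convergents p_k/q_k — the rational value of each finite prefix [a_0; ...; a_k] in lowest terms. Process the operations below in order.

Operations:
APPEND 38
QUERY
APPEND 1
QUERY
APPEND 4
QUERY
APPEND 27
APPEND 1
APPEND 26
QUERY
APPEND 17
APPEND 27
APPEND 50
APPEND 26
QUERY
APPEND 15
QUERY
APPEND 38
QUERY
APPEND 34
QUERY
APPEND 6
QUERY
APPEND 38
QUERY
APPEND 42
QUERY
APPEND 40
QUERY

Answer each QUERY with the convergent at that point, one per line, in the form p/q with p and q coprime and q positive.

APPEND 38: p_0 = 38·1 + 0 = 38, q_0 = 38·0 + 1 = 1 → 38/1
APPEND 1: p_1 = 1·38 + 1 = 39, q_1 = 1·1 + 0 = 1 → 39/1
APPEND 4: p_2 = 4·39 + 38 = 194, q_2 = 4·1 + 1 = 5 → 194/5
APPEND 27: p_3 = 27·194 + 39 = 5277, q_3 = 27·5 + 1 = 136 → 5277/136
APPEND 1: p_4 = 1·5277 + 194 = 5471, q_4 = 1·136 + 5 = 141 → 5471/141
APPEND 26: p_5 = 26·5471 + 5277 = 147523, q_5 = 26·141 + 136 = 3802 → 147523/3802
APPEND 17: p_6 = 17·147523 + 5471 = 2513362, q_6 = 17·3802 + 141 = 64775 → 2513362/64775
APPEND 27: p_7 = 27·2513362 + 147523 = 68008297, q_7 = 27·64775 + 3802 = 1752727 → 68008297/1752727
APPEND 50: p_8 = 50·68008297 + 2513362 = 3402928212, q_8 = 50·1752727 + 64775 = 87701125 → 3402928212/87701125
APPEND 26: p_9 = 26·3402928212 + 68008297 = 88544141809, q_9 = 26·87701125 + 1752727 = 2281981977 → 88544141809/2281981977
APPEND 15: p_10 = 15·88544141809 + 3402928212 = 1331565055347, q_10 = 15·2281981977 + 87701125 = 34317430780 → 1331565055347/34317430780
APPEND 38: p_11 = 38·1331565055347 + 88544141809 = 50688016244995, q_11 = 38·34317430780 + 2281981977 = 1306344351617 → 50688016244995/1306344351617
APPEND 34: p_12 = 34·50688016244995 + 1331565055347 = 1724724117385177, q_12 = 34·1306344351617 + 34317430780 = 44450025385758 → 1724724117385177/44450025385758
APPEND 6: p_13 = 6·1724724117385177 + 50688016244995 = 10399032720556057, q_13 = 6·44450025385758 + 1306344351617 = 268006496666165 → 10399032720556057/268006496666165
APPEND 38: p_14 = 38·10399032720556057 + 1724724117385177 = 396887967498515343, q_14 = 38·268006496666165 + 44450025385758 = 10228696898700028 → 396887967498515343/10228696898700028
APPEND 42: p_15 = 42·396887967498515343 + 10399032720556057 = 16679693667658200463, q_15 = 42·10228696898700028 + 268006496666165 = 429873276242067341 → 16679693667658200463/429873276242067341
APPEND 40: p_16 = 40·16679693667658200463 + 396887967498515343 = 667584634673826533863, q_16 = 40·429873276242067341 + 10228696898700028 = 17205159746581393668 → 667584634673826533863/17205159746581393668

38/1
39/1
194/5
147523/3802
88544141809/2281981977
1331565055347/34317430780
50688016244995/1306344351617
1724724117385177/44450025385758
10399032720556057/268006496666165
396887967498515343/10228696898700028
16679693667658200463/429873276242067341
667584634673826533863/17205159746581393668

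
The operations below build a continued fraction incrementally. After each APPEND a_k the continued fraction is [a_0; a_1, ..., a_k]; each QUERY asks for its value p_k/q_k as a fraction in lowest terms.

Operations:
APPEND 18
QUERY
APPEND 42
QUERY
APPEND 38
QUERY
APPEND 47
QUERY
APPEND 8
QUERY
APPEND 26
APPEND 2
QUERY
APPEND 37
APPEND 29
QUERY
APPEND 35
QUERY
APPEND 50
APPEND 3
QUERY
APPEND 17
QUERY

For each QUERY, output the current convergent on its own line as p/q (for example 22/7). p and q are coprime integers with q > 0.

18/1
757/42
28784/1597
1353605/75101
10857624/602405
578161282/32077667
629171119909/34907805657
22042664816078/1222975809305
3330329900587505/184774070622026
57718370721911394/3202342898845349

APPEND 18: p_0 = 18·1 + 0 = 18, q_0 = 18·0 + 1 = 1 → 18/1
APPEND 42: p_1 = 42·18 + 1 = 757, q_1 = 42·1 + 0 = 42 → 757/42
APPEND 38: p_2 = 38·757 + 18 = 28784, q_2 = 38·42 + 1 = 1597 → 28784/1597
APPEND 47: p_3 = 47·28784 + 757 = 1353605, q_3 = 47·1597 + 42 = 75101 → 1353605/75101
APPEND 8: p_4 = 8·1353605 + 28784 = 10857624, q_4 = 8·75101 + 1597 = 602405 → 10857624/602405
APPEND 26: p_5 = 26·10857624 + 1353605 = 283651829, q_5 = 26·602405 + 75101 = 15737631 → 283651829/15737631
APPEND 2: p_6 = 2·283651829 + 10857624 = 578161282, q_6 = 2·15737631 + 602405 = 32077667 → 578161282/32077667
APPEND 37: p_7 = 37·578161282 + 283651829 = 21675619263, q_7 = 37·32077667 + 15737631 = 1202611310 → 21675619263/1202611310
APPEND 29: p_8 = 29·21675619263 + 578161282 = 629171119909, q_8 = 29·1202611310 + 32077667 = 34907805657 → 629171119909/34907805657
APPEND 35: p_9 = 35·629171119909 + 21675619263 = 22042664816078, q_9 = 35·34907805657 + 1202611310 = 1222975809305 → 22042664816078/1222975809305
APPEND 50: p_10 = 50·22042664816078 + 629171119909 = 1102762411923809, q_10 = 50·1222975809305 + 34907805657 = 61183698270907 → 1102762411923809/61183698270907
APPEND 3: p_11 = 3·1102762411923809 + 22042664816078 = 3330329900587505, q_11 = 3·61183698270907 + 1222975809305 = 184774070622026 → 3330329900587505/184774070622026
APPEND 17: p_12 = 17·3330329900587505 + 1102762411923809 = 57718370721911394, q_12 = 17·184774070622026 + 61183698270907 = 3202342898845349 → 57718370721911394/3202342898845349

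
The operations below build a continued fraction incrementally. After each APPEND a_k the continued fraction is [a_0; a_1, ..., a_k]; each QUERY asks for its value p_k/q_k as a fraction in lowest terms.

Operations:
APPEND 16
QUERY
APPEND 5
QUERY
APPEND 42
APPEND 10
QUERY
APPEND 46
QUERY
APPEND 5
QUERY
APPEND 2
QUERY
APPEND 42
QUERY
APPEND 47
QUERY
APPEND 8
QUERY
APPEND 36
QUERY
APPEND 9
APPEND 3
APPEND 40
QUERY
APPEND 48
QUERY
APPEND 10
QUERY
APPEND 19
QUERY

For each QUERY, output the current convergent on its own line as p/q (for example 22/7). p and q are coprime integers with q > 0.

APPEND 16: p_0 = 16·1 + 0 = 16, q_0 = 16·0 + 1 = 1 → 16/1
APPEND 5: p_1 = 5·16 + 1 = 81, q_1 = 5·1 + 0 = 5 → 81/5
APPEND 42: p_2 = 42·81 + 16 = 3418, q_2 = 42·5 + 1 = 211 → 3418/211
APPEND 10: p_3 = 10·3418 + 81 = 34261, q_3 = 10·211 + 5 = 2115 → 34261/2115
APPEND 46: p_4 = 46·34261 + 3418 = 1579424, q_4 = 46·2115 + 211 = 97501 → 1579424/97501
APPEND 5: p_5 = 5·1579424 + 34261 = 7931381, q_5 = 5·97501 + 2115 = 489620 → 7931381/489620
APPEND 2: p_6 = 2·7931381 + 1579424 = 17442186, q_6 = 2·489620 + 97501 = 1076741 → 17442186/1076741
APPEND 42: p_7 = 42·17442186 + 7931381 = 740503193, q_7 = 42·1076741 + 489620 = 45712742 → 740503193/45712742
APPEND 47: p_8 = 47·740503193 + 17442186 = 34821092257, q_8 = 47·45712742 + 1076741 = 2149575615 → 34821092257/2149575615
APPEND 8: p_9 = 8·34821092257 + 740503193 = 279309241249, q_9 = 8·2149575615 + 45712742 = 17242317662 → 279309241249/17242317662
APPEND 36: p_10 = 36·279309241249 + 34821092257 = 10089953777221, q_10 = 36·17242317662 + 2149575615 = 622873011447 → 10089953777221/622873011447
APPEND 9: p_11 = 9·10089953777221 + 279309241249 = 91088893236238, q_11 = 9·622873011447 + 17242317662 = 5623099420685 → 91088893236238/5623099420685
APPEND 3: p_12 = 3·91088893236238 + 10089953777221 = 283356633485935, q_12 = 3·5623099420685 + 622873011447 = 17492171273502 → 283356633485935/17492171273502
APPEND 40: p_13 = 40·283356633485935 + 91088893236238 = 11425354232673638, q_13 = 40·17492171273502 + 5623099420685 = 705309950360765 → 11425354232673638/705309950360765
APPEND 48: p_14 = 48·11425354232673638 + 283356633485935 = 548700359801820559, q_14 = 48·705309950360765 + 17492171273502 = 33872369788590222 → 548700359801820559/33872369788590222
APPEND 10: p_15 = 10·548700359801820559 + 11425354232673638 = 5498428952250879228, q_15 = 10·33872369788590222 + 705309950360765 = 339429007836262985 → 5498428952250879228/339429007836262985
APPEND 19: p_16 = 19·5498428952250879228 + 548700359801820559 = 105018850452568525891, q_16 = 19·339429007836262985 + 33872369788590222 = 6483023518677586937 → 105018850452568525891/6483023518677586937

16/1
81/5
34261/2115
1579424/97501
7931381/489620
17442186/1076741
740503193/45712742
34821092257/2149575615
279309241249/17242317662
10089953777221/622873011447
11425354232673638/705309950360765
548700359801820559/33872369788590222
5498428952250879228/339429007836262985
105018850452568525891/6483023518677586937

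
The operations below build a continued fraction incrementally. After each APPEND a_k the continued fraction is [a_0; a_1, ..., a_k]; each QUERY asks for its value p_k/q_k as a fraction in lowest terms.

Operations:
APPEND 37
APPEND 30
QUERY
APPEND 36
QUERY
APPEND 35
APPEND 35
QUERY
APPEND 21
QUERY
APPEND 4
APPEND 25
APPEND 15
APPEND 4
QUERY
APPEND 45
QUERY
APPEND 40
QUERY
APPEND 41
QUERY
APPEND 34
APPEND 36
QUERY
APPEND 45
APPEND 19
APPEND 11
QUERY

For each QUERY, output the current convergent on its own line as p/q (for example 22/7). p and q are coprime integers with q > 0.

1111/30
40033/1081
49119343/1326356
1032908469/27891341
6455379088460/174312811681
292079515818079/7886942182480
11689636011811620/315652000110881
479567156000094499/12949618946728601
587890592996540979595/15874646681746527941
5565459464657677363111355/150282558822203566345951

APPEND 37: p_0 = 37·1 + 0 = 37, q_0 = 37·0 + 1 = 1 → 37/1
APPEND 30: p_1 = 30·37 + 1 = 1111, q_1 = 30·1 + 0 = 30 → 1111/30
APPEND 36: p_2 = 36·1111 + 37 = 40033, q_2 = 36·30 + 1 = 1081 → 40033/1081
APPEND 35: p_3 = 35·40033 + 1111 = 1402266, q_3 = 35·1081 + 30 = 37865 → 1402266/37865
APPEND 35: p_4 = 35·1402266 + 40033 = 49119343, q_4 = 35·37865 + 1081 = 1326356 → 49119343/1326356
APPEND 21: p_5 = 21·49119343 + 1402266 = 1032908469, q_5 = 21·1326356 + 37865 = 27891341 → 1032908469/27891341
APPEND 4: p_6 = 4·1032908469 + 49119343 = 4180753219, q_6 = 4·27891341 + 1326356 = 112891720 → 4180753219/112891720
APPEND 25: p_7 = 25·4180753219 + 1032908469 = 105551738944, q_7 = 25·112891720 + 27891341 = 2850184341 → 105551738944/2850184341
APPEND 15: p_8 = 15·105551738944 + 4180753219 = 1587456837379, q_8 = 15·2850184341 + 112891720 = 42865656835 → 1587456837379/42865656835
APPEND 4: p_9 = 4·1587456837379 + 105551738944 = 6455379088460, q_9 = 4·42865656835 + 2850184341 = 174312811681 → 6455379088460/174312811681
APPEND 45: p_10 = 45·6455379088460 + 1587456837379 = 292079515818079, q_10 = 45·174312811681 + 42865656835 = 7886942182480 → 292079515818079/7886942182480
APPEND 40: p_11 = 40·292079515818079 + 6455379088460 = 11689636011811620, q_11 = 40·7886942182480 + 174312811681 = 315652000110881 → 11689636011811620/315652000110881
APPEND 41: p_12 = 41·11689636011811620 + 292079515818079 = 479567156000094499, q_12 = 41·315652000110881 + 7886942182480 = 12949618946728601 → 479567156000094499/12949618946728601
APPEND 34: p_13 = 34·479567156000094499 + 11689636011811620 = 16316972940015024586, q_13 = 34·12949618946728601 + 315652000110881 = 440602696188883315 → 16316972940015024586/440602696188883315
APPEND 36: p_14 = 36·16316972940015024586 + 479567156000094499 = 587890592996540979595, q_14 = 36·440602696188883315 + 12949618946728601 = 15874646681746527941 → 587890592996540979595/15874646681746527941
APPEND 45: p_15 = 45·587890592996540979595 + 16316972940015024586 = 26471393657784359106361, q_15 = 45·15874646681746527941 + 440602696188883315 = 714799703374782640660 → 26471393657784359106361/714799703374782640660
APPEND 19: p_16 = 19·26471393657784359106361 + 587890592996540979595 = 503544370090899364000454, q_16 = 19·714799703374782640660 + 15874646681746527941 = 13597069010802616700481 → 503544370090899364000454/13597069010802616700481
APPEND 11: p_17 = 11·503544370090899364000454 + 26471393657784359106361 = 5565459464657677363111355, q_17 = 11·13597069010802616700481 + 714799703374782640660 = 150282558822203566345951 → 5565459464657677363111355/150282558822203566345951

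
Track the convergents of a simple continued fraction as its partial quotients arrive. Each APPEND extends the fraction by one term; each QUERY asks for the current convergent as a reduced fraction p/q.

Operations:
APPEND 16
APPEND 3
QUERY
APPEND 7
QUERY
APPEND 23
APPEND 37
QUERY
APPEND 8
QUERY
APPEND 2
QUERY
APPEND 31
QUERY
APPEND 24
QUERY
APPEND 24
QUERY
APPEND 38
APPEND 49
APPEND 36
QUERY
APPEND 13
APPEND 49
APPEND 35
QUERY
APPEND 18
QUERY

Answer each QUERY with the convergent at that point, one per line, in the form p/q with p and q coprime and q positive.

49/3
359/22
307681/18855
2469754/151349
5247189/321553
165132613/10119492
3968429901/243189361
95407450237/5846664156
6409416634379387/392775474074701
143510938384320706621/8794494112998904415
2587294817718616745404/158552019094768403241

APPEND 16: p_0 = 16·1 + 0 = 16, q_0 = 16·0 + 1 = 1 → 16/1
APPEND 3: p_1 = 3·16 + 1 = 49, q_1 = 3·1 + 0 = 3 → 49/3
APPEND 7: p_2 = 7·49 + 16 = 359, q_2 = 7·3 + 1 = 22 → 359/22
APPEND 23: p_3 = 23·359 + 49 = 8306, q_3 = 23·22 + 3 = 509 → 8306/509
APPEND 37: p_4 = 37·8306 + 359 = 307681, q_4 = 37·509 + 22 = 18855 → 307681/18855
APPEND 8: p_5 = 8·307681 + 8306 = 2469754, q_5 = 8·18855 + 509 = 151349 → 2469754/151349
APPEND 2: p_6 = 2·2469754 + 307681 = 5247189, q_6 = 2·151349 + 18855 = 321553 → 5247189/321553
APPEND 31: p_7 = 31·5247189 + 2469754 = 165132613, q_7 = 31·321553 + 151349 = 10119492 → 165132613/10119492
APPEND 24: p_8 = 24·165132613 + 5247189 = 3968429901, q_8 = 24·10119492 + 321553 = 243189361 → 3968429901/243189361
APPEND 24: p_9 = 24·3968429901 + 165132613 = 95407450237, q_9 = 24·243189361 + 10119492 = 5846664156 → 95407450237/5846664156
APPEND 38: p_10 = 38·95407450237 + 3968429901 = 3629451538907, q_10 = 38·5846664156 + 243189361 = 222416427289 → 3629451538907/222416427289
APPEND 49: p_11 = 49·3629451538907 + 95407450237 = 177938532856680, q_11 = 49·222416427289 + 5846664156 = 10904251601317 → 177938532856680/10904251601317
APPEND 36: p_12 = 36·177938532856680 + 3629451538907 = 6409416634379387, q_12 = 36·10904251601317 + 222416427289 = 392775474074701 → 6409416634379387/392775474074701
APPEND 13: p_13 = 13·6409416634379387 + 177938532856680 = 83500354779788711, q_13 = 13·392775474074701 + 10904251601317 = 5116985414572430 → 83500354779788711/5116985414572430
APPEND 49: p_14 = 49·83500354779788711 + 6409416634379387 = 4097926800844026226, q_14 = 49·5116985414572430 + 392775474074701 = 251125060788123771 → 4097926800844026226/251125060788123771
APPEND 35: p_15 = 35·4097926800844026226 + 83500354779788711 = 143510938384320706621, q_15 = 35·251125060788123771 + 5116985414572430 = 8794494112998904415 → 143510938384320706621/8794494112998904415
APPEND 18: p_16 = 18·143510938384320706621 + 4097926800844026226 = 2587294817718616745404, q_16 = 18·8794494112998904415 + 251125060788123771 = 158552019094768403241 → 2587294817718616745404/158552019094768403241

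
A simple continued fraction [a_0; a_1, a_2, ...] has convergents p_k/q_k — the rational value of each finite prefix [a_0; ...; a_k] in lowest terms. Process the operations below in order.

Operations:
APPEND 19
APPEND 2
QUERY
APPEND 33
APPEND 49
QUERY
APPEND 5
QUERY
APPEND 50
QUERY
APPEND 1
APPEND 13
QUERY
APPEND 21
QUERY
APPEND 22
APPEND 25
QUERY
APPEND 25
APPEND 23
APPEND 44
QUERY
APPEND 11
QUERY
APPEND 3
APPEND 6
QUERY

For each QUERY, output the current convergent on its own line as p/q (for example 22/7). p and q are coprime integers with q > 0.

APPEND 19: p_0 = 19·1 + 0 = 19, q_0 = 19·0 + 1 = 1 → 19/1
APPEND 2: p_1 = 2·19 + 1 = 39, q_1 = 2·1 + 0 = 2 → 39/2
APPEND 33: p_2 = 33·39 + 19 = 1306, q_2 = 33·2 + 1 = 67 → 1306/67
APPEND 49: p_3 = 49·1306 + 39 = 64033, q_3 = 49·67 + 2 = 3285 → 64033/3285
APPEND 5: p_4 = 5·64033 + 1306 = 321471, q_4 = 5·3285 + 67 = 16492 → 321471/16492
APPEND 50: p_5 = 50·321471 + 64033 = 16137583, q_5 = 50·16492 + 3285 = 827885 → 16137583/827885
APPEND 1: p_6 = 1·16137583 + 321471 = 16459054, q_6 = 1·827885 + 16492 = 844377 → 16459054/844377
APPEND 13: p_7 = 13·16459054 + 16137583 = 230105285, q_7 = 13·844377 + 827885 = 11804786 → 230105285/11804786
APPEND 21: p_8 = 21·230105285 + 16459054 = 4848670039, q_8 = 21·11804786 + 844377 = 248744883 → 4848670039/248744883
APPEND 22: p_9 = 22·4848670039 + 230105285 = 106900846143, q_9 = 22·248744883 + 11804786 = 5484192212 → 106900846143/5484192212
APPEND 25: p_10 = 25·106900846143 + 4848670039 = 2677369823614, q_10 = 25·5484192212 + 248744883 = 137353550183 → 2677369823614/137353550183
APPEND 25: p_11 = 25·2677369823614 + 106900846143 = 67041146436493, q_11 = 25·137353550183 + 5484192212 = 3439322946787 → 67041146436493/3439322946787
APPEND 23: p_12 = 23·67041146436493 + 2677369823614 = 1544623737862953, q_12 = 23·3439322946787 + 137353550183 = 79241781326284 → 1544623737862953/79241781326284
APPEND 44: p_13 = 44·1544623737862953 + 67041146436493 = 68030485612406425, q_13 = 44·79241781326284 + 3439322946787 = 3490077701303283 → 68030485612406425/3490077701303283
APPEND 11: p_14 = 11·68030485612406425 + 1544623737862953 = 749879965474333628, q_14 = 11·3490077701303283 + 79241781326284 = 38470096495662397 → 749879965474333628/38470096495662397
APPEND 3: p_15 = 3·749879965474333628 + 68030485612406425 = 2317670382035407309, q_15 = 3·38470096495662397 + 3490077701303283 = 118900367188290474 → 2317670382035407309/118900367188290474
APPEND 6: p_16 = 6·2317670382035407309 + 749879965474333628 = 14655902257686777482, q_16 = 6·118900367188290474 + 38470096495662397 = 751872299625405241 → 14655902257686777482/751872299625405241

39/2
64033/3285
321471/16492
16137583/827885
230105285/11804786
4848670039/248744883
2677369823614/137353550183
68030485612406425/3490077701303283
749879965474333628/38470096495662397
14655902257686777482/751872299625405241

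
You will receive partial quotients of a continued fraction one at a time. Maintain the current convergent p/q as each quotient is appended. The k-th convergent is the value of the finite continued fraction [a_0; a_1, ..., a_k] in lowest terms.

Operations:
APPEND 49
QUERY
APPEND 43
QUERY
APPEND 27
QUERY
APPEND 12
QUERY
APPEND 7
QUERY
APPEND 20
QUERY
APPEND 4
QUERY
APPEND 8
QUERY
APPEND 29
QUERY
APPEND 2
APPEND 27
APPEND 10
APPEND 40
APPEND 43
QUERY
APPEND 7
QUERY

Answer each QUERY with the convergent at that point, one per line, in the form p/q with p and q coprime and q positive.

APPEND 49: p_0 = 49·1 + 0 = 49, q_0 = 49·0 + 1 = 1 → 49/1
APPEND 43: p_1 = 43·49 + 1 = 2108, q_1 = 43·1 + 0 = 43 → 2108/43
APPEND 27: p_2 = 27·2108 + 49 = 56965, q_2 = 27·43 + 1 = 1162 → 56965/1162
APPEND 12: p_3 = 12·56965 + 2108 = 685688, q_3 = 12·1162 + 43 = 13987 → 685688/13987
APPEND 7: p_4 = 7·685688 + 56965 = 4856781, q_4 = 7·13987 + 1162 = 99071 → 4856781/99071
APPEND 20: p_5 = 20·4856781 + 685688 = 97821308, q_5 = 20·99071 + 13987 = 1995407 → 97821308/1995407
APPEND 4: p_6 = 4·97821308 + 4856781 = 396142013, q_6 = 4·1995407 + 99071 = 8080699 → 396142013/8080699
APPEND 8: p_7 = 8·396142013 + 97821308 = 3266957412, q_7 = 8·8080699 + 1995407 = 66640999 → 3266957412/66640999
APPEND 29: p_8 = 29·3266957412 + 396142013 = 95137906961, q_8 = 29·66640999 + 8080699 = 1940669670 → 95137906961/1940669670
APPEND 2: p_9 = 2·95137906961 + 3266957412 = 193542771334, q_9 = 2·1940669670 + 66640999 = 3947980339 → 193542771334/3947980339
APPEND 27: p_10 = 27·193542771334 + 95137906961 = 5320792732979, q_10 = 27·3947980339 + 1940669670 = 108536138823 → 5320792732979/108536138823
APPEND 10: p_11 = 10·5320792732979 + 193542771334 = 53401470101124, q_11 = 10·108536138823 + 3947980339 = 1089309368569 → 53401470101124/1089309368569
APPEND 40: p_12 = 40·53401470101124 + 5320792732979 = 2141379596777939, q_12 = 40·1089309368569 + 108536138823 = 43680910881583 → 2141379596777939/43680910881583
APPEND 43: p_13 = 43·2141379596777939 + 53401470101124 = 92132724131552501, q_13 = 43·43680910881583 + 1089309368569 = 1879368477276638 → 92132724131552501/1879368477276638
APPEND 7: p_14 = 7·92132724131552501 + 2141379596777939 = 647070448517645446, q_14 = 7·1879368477276638 + 43680910881583 = 13199260251818049 → 647070448517645446/13199260251818049

49/1
2108/43
56965/1162
685688/13987
4856781/99071
97821308/1995407
396142013/8080699
3266957412/66640999
95137906961/1940669670
92132724131552501/1879368477276638
647070448517645446/13199260251818049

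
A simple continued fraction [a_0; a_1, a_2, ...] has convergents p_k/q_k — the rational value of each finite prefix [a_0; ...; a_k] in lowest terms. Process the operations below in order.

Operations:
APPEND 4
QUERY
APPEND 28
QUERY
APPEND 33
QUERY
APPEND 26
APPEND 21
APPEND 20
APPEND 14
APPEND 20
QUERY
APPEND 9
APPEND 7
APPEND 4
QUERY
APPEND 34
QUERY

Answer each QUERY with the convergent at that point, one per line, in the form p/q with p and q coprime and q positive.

4/1
113/28
3733/925
11557292411/2863781238
3079381136617/763039785625
105442656067348/26127633479547

APPEND 4: p_0 = 4·1 + 0 = 4, q_0 = 4·0 + 1 = 1 → 4/1
APPEND 28: p_1 = 28·4 + 1 = 113, q_1 = 28·1 + 0 = 28 → 113/28
APPEND 33: p_2 = 33·113 + 4 = 3733, q_2 = 33·28 + 1 = 925 → 3733/925
APPEND 26: p_3 = 26·3733 + 113 = 97171, q_3 = 26·925 + 28 = 24078 → 97171/24078
APPEND 21: p_4 = 21·97171 + 3733 = 2044324, q_4 = 21·24078 + 925 = 506563 → 2044324/506563
APPEND 20: p_5 = 20·2044324 + 97171 = 40983651, q_5 = 20·506563 + 24078 = 10155338 → 40983651/10155338
APPEND 14: p_6 = 14·40983651 + 2044324 = 575815438, q_6 = 14·10155338 + 506563 = 142681295 → 575815438/142681295
APPEND 20: p_7 = 20·575815438 + 40983651 = 11557292411, q_7 = 20·142681295 + 10155338 = 2863781238 → 11557292411/2863781238
APPEND 9: p_8 = 9·11557292411 + 575815438 = 104591447137, q_8 = 9·2863781238 + 142681295 = 25916712437 → 104591447137/25916712437
APPEND 7: p_9 = 7·104591447137 + 11557292411 = 743697422370, q_9 = 7·25916712437 + 2863781238 = 184280768297 → 743697422370/184280768297
APPEND 4: p_10 = 4·743697422370 + 104591447137 = 3079381136617, q_10 = 4·184280768297 + 25916712437 = 763039785625 → 3079381136617/763039785625
APPEND 34: p_11 = 34·3079381136617 + 743697422370 = 105442656067348, q_11 = 34·763039785625 + 184280768297 = 26127633479547 → 105442656067348/26127633479547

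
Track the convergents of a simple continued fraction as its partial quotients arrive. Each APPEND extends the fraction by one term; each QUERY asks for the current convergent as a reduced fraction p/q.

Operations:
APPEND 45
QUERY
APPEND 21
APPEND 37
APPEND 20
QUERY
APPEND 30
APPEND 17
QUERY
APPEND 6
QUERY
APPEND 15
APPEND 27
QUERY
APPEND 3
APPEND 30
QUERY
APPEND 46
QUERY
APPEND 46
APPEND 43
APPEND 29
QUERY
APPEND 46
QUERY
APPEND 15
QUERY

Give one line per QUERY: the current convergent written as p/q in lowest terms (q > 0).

APPEND 45: p_0 = 45·1 + 0 = 45, q_0 = 45·0 + 1 = 1 → 45/1
APPEND 21: p_1 = 21·45 + 1 = 946, q_1 = 21·1 + 0 = 21 → 946/21
APPEND 37: p_2 = 37·946 + 45 = 35047, q_2 = 37·21 + 1 = 778 → 35047/778
APPEND 20: p_3 = 20·35047 + 946 = 701886, q_3 = 20·778 + 21 = 15581 → 701886/15581
APPEND 30: p_4 = 30·701886 + 35047 = 21091627, q_4 = 30·15581 + 778 = 468208 → 21091627/468208
APPEND 17: p_5 = 17·21091627 + 701886 = 359259545, q_5 = 17·468208 + 15581 = 7975117 → 359259545/7975117
APPEND 6: p_6 = 6·359259545 + 21091627 = 2176648897, q_6 = 6·7975117 + 468208 = 48318910 → 2176648897/48318910
APPEND 15: p_7 = 15·2176648897 + 359259545 = 33008993000, q_7 = 15·48318910 + 7975117 = 732758767 → 33008993000/732758767
APPEND 27: p_8 = 27·33008993000 + 2176648897 = 893419459897, q_8 = 27·732758767 + 48318910 = 19832805619 → 893419459897/19832805619
APPEND 3: p_9 = 3·893419459897 + 33008993000 = 2713267372691, q_9 = 3·19832805619 + 732758767 = 60231175624 → 2713267372691/60231175624
APPEND 30: p_10 = 30·2713267372691 + 893419459897 = 82291440640627, q_10 = 30·60231175624 + 19832805619 = 1826768074339 → 82291440640627/1826768074339
APPEND 46: p_11 = 46·82291440640627 + 2713267372691 = 3788119536841533, q_11 = 46·1826768074339 + 60231175624 = 84091562595218 → 3788119536841533/84091562595218
APPEND 46: p_12 = 46·3788119536841533 + 82291440640627 = 174335790135351145, q_12 = 46·84091562595218 + 1826768074339 = 3870038647454367 → 174335790135351145/3870038647454367
APPEND 43: p_13 = 43·174335790135351145 + 3788119536841533 = 7500227095356940768, q_13 = 43·3870038647454367 + 84091562595218 = 166495753403132999 → 7500227095356940768/166495753403132999
APPEND 29: p_14 = 29·7500227095356940768 + 174335790135351145 = 217680921555486633417, q_14 = 29·166495753403132999 + 3870038647454367 = 4832246887338311338 → 217680921555486633417/4832246887338311338
APPEND 46: p_15 = 46·217680921555486633417 + 7500227095356940768 = 10020822618647742077950, q_15 = 46·4832246887338311338 + 166495753403132999 = 222449852570965454547 → 10020822618647742077950/222449852570965454547
APPEND 15: p_16 = 15·10020822618647742077950 + 217680921555486633417 = 150530020201271617802667, q_16 = 15·222449852570965454547 + 4832246887338311338 = 3341580035451820129543 → 150530020201271617802667/3341580035451820129543

45/1
701886/15581
359259545/7975117
2176648897/48318910
893419459897/19832805619
82291440640627/1826768074339
3788119536841533/84091562595218
217680921555486633417/4832246887338311338
10020822618647742077950/222449852570965454547
150530020201271617802667/3341580035451820129543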